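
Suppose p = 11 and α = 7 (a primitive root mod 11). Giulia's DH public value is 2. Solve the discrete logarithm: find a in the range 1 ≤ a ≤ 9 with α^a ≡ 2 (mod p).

Try successive powers of 7 modulo 11:
7^1 ≡ 7
7^2 ≡ 5
7^3 ≡ 2
Found: a = 3.

3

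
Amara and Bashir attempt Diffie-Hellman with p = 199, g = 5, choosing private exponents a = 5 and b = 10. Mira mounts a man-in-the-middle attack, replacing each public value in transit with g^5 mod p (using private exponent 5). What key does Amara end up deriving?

Amara receives Mira's public value M = 5^5 mod 199 instead of the honest one.
5^1 ≡ 5 (mod 199)
5^2 = (5^1)^2 ≡ 5^2 = 25 ≡ 25 (mod 199)
5^4 = (5^2)^2 ≡ 25^2 = 625 ≡ 28 (mod 199)
5^5 = 5^4 · 5^1 ≡ 28 · 5 ≡ 140 (mod 199).
So M = 140. Amara computes K = M^5 mod 199.
140^1 ≡ 140 (mod 199)
140^2 = (140^1)^2 ≡ 140^2 = 19600 ≡ 98 (mod 199)
140^4 = (140^2)^2 ≡ 98^2 = 9604 ≡ 52 (mod 199)
140^5 = 140^4 · 140^1 ≡ 52 · 140 ≡ 116 (mod 199).

116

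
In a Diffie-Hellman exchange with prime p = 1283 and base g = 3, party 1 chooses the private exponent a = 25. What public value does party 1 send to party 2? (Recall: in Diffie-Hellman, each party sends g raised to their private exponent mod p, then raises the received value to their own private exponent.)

Public value = 3^25 mod 1283.
3^1 ≡ 3 (mod 1283)
3^2 = (3^1)^2 ≡ 3^2 = 9 ≡ 9 (mod 1283)
3^4 = (3^2)^2 ≡ 9^2 = 81 ≡ 81 (mod 1283)
3^8 = (3^4)^2 ≡ 81^2 = 6561 ≡ 146 (mod 1283)
3^16 = (3^8)^2 ≡ 146^2 = 21316 ≡ 788 (mod 1283)
3^25 = 3^16 · 3^8 · 3^1 ≡ 788 · 146 · 3 ≡ 17 (mod 1283).

17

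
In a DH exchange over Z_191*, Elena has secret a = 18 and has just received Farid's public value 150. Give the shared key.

177

Shared key K = 150^18 mod 191.
150^1 ≡ 150 (mod 191)
150^2 = (150^1)^2 ≡ 150^2 = 22500 ≡ 153 (mod 191)
150^4 = (150^2)^2 ≡ 153^2 = 23409 ≡ 107 (mod 191)
150^8 = (150^4)^2 ≡ 107^2 = 11449 ≡ 180 (mod 191)
150^16 = (150^8)^2 ≡ 180^2 = 32400 ≡ 121 (mod 191)
150^18 = 150^16 · 150^2 ≡ 121 · 153 ≡ 177 (mod 191).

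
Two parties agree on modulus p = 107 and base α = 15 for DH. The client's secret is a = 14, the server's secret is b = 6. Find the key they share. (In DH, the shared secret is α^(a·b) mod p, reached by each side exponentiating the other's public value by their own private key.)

The client sends A = α^a mod p = 15^14 mod 107.
15^1 ≡ 15 (mod 107)
15^2 = (15^1)^2 ≡ 15^2 = 225 ≡ 11 (mod 107)
15^4 = (15^2)^2 ≡ 11^2 = 121 ≡ 14 (mod 107)
15^8 = (15^4)^2 ≡ 14^2 = 196 ≡ 89 (mod 107)
15^14 = 15^8 · 15^4 · 15^2 ≡ 89 · 14 · 11 ≡ 10 (mod 107).
So A = 10. The server then computes K = A^b mod p = 10^6 mod 107.
10^1 ≡ 10 (mod 107)
10^2 = (10^1)^2 ≡ 10^2 = 100 ≡ 100 (mod 107)
10^4 = (10^2)^2 ≡ 100^2 = 10000 ≡ 49 (mod 107)
10^6 = 10^4 · 10^2 ≡ 49 · 100 ≡ 85 (mod 107).

85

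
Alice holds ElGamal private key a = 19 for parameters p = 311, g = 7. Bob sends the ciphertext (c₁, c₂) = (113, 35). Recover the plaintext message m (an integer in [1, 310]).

78

Shared mask s = c₁^a mod p = 113^19 mod 311.
113^1 ≡ 113 (mod 311)
113^2 = (113^1)^2 ≡ 113^2 = 12769 ≡ 18 (mod 311)
113^4 = (113^2)^2 ≡ 18^2 = 324 ≡ 13 (mod 311)
113^8 = (113^4)^2 ≡ 13^2 = 169 ≡ 169 (mod 311)
113^16 = (113^8)^2 ≡ 169^2 = 28561 ≡ 260 (mod 311)
113^19 = 113^16 · 113^2 · 113^1 ≡ 260 · 18 · 113 ≡ 140 (mod 311).
So s = 140; s⁻¹ ≡ 20 (mod 311).
m = c₂ · s⁻¹ mod 311 = 35 · 20 mod 311 = 78.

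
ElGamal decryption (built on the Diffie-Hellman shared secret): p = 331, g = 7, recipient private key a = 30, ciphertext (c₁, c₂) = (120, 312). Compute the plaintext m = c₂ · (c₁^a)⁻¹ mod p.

221

Shared mask s = c₁^a mod p = 120^30 mod 331.
120^1 ≡ 120 (mod 331)
120^2 = (120^1)^2 ≡ 120^2 = 14400 ≡ 167 (mod 331)
120^4 = (120^2)^2 ≡ 167^2 = 27889 ≡ 85 (mod 331)
120^8 = (120^4)^2 ≡ 85^2 = 7225 ≡ 274 (mod 331)
120^16 = (120^8)^2 ≡ 274^2 = 75076 ≡ 270 (mod 331)
120^30 = 120^16 · 120^8 · 120^4 · 120^2 ≡ 270 · 274 · 85 · 167 ≡ 274 (mod 331).
So s = 274; s⁻¹ ≡ 180 (mod 331).
m = c₂ · s⁻¹ mod 331 = 312 · 180 mod 331 = 221.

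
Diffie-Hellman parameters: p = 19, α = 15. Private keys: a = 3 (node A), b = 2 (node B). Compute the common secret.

Node B sends B = α^b mod p = 15^2 mod 19.
15^1 ≡ 15 (mod 19)
15^2 = (15^1)^2 ≡ 15^2 = 225 ≡ 16 (mod 19)
So B = 16. Node A then computes K = B^a mod p = 16^3 mod 19.
16^1 ≡ 16 (mod 19)
16^2 = (16^1)^2 ≡ 16^2 = 256 ≡ 9 (mod 19)
16^3 = 16^2 · 16^1 ≡ 9 · 16 ≡ 11 (mod 19).

11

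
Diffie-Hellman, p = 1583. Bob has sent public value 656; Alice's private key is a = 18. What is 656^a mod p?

589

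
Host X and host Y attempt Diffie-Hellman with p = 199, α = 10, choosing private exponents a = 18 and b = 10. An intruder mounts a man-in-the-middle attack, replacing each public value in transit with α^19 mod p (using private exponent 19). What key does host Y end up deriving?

Host Y receives an intruder's public value M = 10^19 mod 199 instead of the honest one.
10^1 ≡ 10 (mod 199)
10^2 = (10^1)^2 ≡ 10^2 = 100 ≡ 100 (mod 199)
10^4 = (10^2)^2 ≡ 100^2 = 10000 ≡ 50 (mod 199)
10^8 = (10^4)^2 ≡ 50^2 = 2500 ≡ 112 (mod 199)
10^16 = (10^8)^2 ≡ 112^2 = 12544 ≡ 7 (mod 199)
10^19 = 10^16 · 10^2 · 10^1 ≡ 7 · 100 · 10 ≡ 35 (mod 199).
So M = 35. Host Y computes K = M^10 mod 199.
35^1 ≡ 35 (mod 199)
35^2 = (35^1)^2 ≡ 35^2 = 1225 ≡ 31 (mod 199)
35^4 = (35^2)^2 ≡ 31^2 = 961 ≡ 165 (mod 199)
35^8 = (35^4)^2 ≡ 165^2 = 27225 ≡ 161 (mod 199)
35^10 = 35^8 · 35^2 ≡ 161 · 31 ≡ 16 (mod 199).

16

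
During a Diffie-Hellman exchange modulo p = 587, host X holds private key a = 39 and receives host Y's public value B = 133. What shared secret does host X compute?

393

Shared key K = 133^39 mod 587.
133^1 ≡ 133 (mod 587)
133^2 = (133^1)^2 ≡ 133^2 = 17689 ≡ 79 (mod 587)
133^4 = (133^2)^2 ≡ 79^2 = 6241 ≡ 371 (mod 587)
133^8 = (133^4)^2 ≡ 371^2 = 137641 ≡ 283 (mod 587)
133^16 = (133^8)^2 ≡ 283^2 = 80089 ≡ 257 (mod 587)
133^32 = (133^16)^2 ≡ 257^2 = 66049 ≡ 305 (mod 587)
133^39 = 133^32 · 133^4 · 133^2 · 133^1 ≡ 305 · 371 · 79 · 133 ≡ 393 (mod 587).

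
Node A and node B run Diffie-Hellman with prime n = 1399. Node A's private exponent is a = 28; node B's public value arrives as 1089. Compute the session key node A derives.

Shared key K = 1089^28 mod 1399.
1089^1 ≡ 1089 (mod 1399)
1089^2 = (1089^1)^2 ≡ 1089^2 = 1185921 ≡ 968 (mod 1399)
1089^4 = (1089^2)^2 ≡ 968^2 = 937024 ≡ 1093 (mod 1399)
1089^8 = (1089^4)^2 ≡ 1093^2 = 1194649 ≡ 1302 (mod 1399)
1089^16 = (1089^8)^2 ≡ 1302^2 = 1695204 ≡ 1015 (mod 1399)
1089^28 = 1089^16 · 1089^8 · 1089^4 ≡ 1015 · 1302 · 1093 ≡ 1164 (mod 1399).

1164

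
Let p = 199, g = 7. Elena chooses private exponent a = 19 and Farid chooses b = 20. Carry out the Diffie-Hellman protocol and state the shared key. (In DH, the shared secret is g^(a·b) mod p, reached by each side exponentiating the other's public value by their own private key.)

155

Elena sends A = g^a mod p = 7^19 mod 199.
7^1 ≡ 7 (mod 199)
7^2 = (7^1)^2 ≡ 7^2 = 49 ≡ 49 (mod 199)
7^4 = (7^2)^2 ≡ 49^2 = 2401 ≡ 13 (mod 199)
7^8 = (7^4)^2 ≡ 13^2 = 169 ≡ 169 (mod 199)
7^16 = (7^8)^2 ≡ 169^2 = 28561 ≡ 104 (mod 199)
7^19 = 7^16 · 7^2 · 7^1 ≡ 104 · 49 · 7 ≡ 51 (mod 199).
So A = 51. Farid then computes K = A^b mod p = 51^20 mod 199.
51^1 ≡ 51 (mod 199)
51^2 = (51^1)^2 ≡ 51^2 = 2601 ≡ 14 (mod 199)
51^4 = (51^2)^2 ≡ 14^2 = 196 ≡ 196 (mod 199)
51^8 = (51^4)^2 ≡ 196^2 = 38416 ≡ 9 (mod 199)
51^16 = (51^8)^2 ≡ 9^2 = 81 ≡ 81 (mod 199)
51^20 = 51^16 · 51^4 ≡ 81 · 196 ≡ 155 (mod 199).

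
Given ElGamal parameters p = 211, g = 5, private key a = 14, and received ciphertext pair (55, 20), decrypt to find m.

45

Shared mask s = c₁^a mod p = 55^14 mod 211.
55^1 ≡ 55 (mod 211)
55^2 = (55^1)^2 ≡ 55^2 = 3025 ≡ 71 (mod 211)
55^4 = (55^2)^2 ≡ 71^2 = 5041 ≡ 188 (mod 211)
55^8 = (55^4)^2 ≡ 188^2 = 35344 ≡ 107 (mod 211)
55^14 = 55^8 · 55^4 · 55^2 ≡ 107 · 188 · 71 ≡ 188 (mod 211).
So s = 188; s⁻¹ ≡ 55 (mod 211).
m = c₂ · s⁻¹ mod 211 = 20 · 55 mod 211 = 45.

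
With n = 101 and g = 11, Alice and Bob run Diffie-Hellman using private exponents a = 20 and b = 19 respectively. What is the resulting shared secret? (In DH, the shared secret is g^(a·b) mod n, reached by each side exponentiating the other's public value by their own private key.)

36

Alice sends A = g^a mod n = 11^20 mod 101.
11^1 ≡ 11 (mod 101)
11^2 = (11^1)^2 ≡ 11^2 = 121 ≡ 20 (mod 101)
11^4 = (11^2)^2 ≡ 20^2 = 400 ≡ 97 (mod 101)
11^8 = (11^4)^2 ≡ 97^2 = 9409 ≡ 16 (mod 101)
11^16 = (11^8)^2 ≡ 16^2 = 256 ≡ 54 (mod 101)
11^20 = 11^16 · 11^4 ≡ 54 · 97 ≡ 87 (mod 101).
So A = 87. Bob then computes K = A^b mod n = 87^19 mod 101.
87^1 ≡ 87 (mod 101)
87^2 = (87^1)^2 ≡ 87^2 = 7569 ≡ 95 (mod 101)
87^4 = (87^2)^2 ≡ 95^2 = 9025 ≡ 36 (mod 101)
87^8 = (87^4)^2 ≡ 36^2 = 1296 ≡ 84 (mod 101)
87^16 = (87^8)^2 ≡ 84^2 = 7056 ≡ 87 (mod 101)
87^19 = 87^16 · 87^2 · 87^1 ≡ 87 · 95 · 87 ≡ 36 (mod 101).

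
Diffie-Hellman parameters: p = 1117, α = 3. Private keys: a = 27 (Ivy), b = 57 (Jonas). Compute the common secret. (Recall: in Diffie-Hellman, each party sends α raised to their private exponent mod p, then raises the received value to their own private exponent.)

Ivy sends A = α^a mod p = 3^27 mod 1117.
3^1 ≡ 3 (mod 1117)
3^2 = (3^1)^2 ≡ 3^2 = 9 ≡ 9 (mod 1117)
3^4 = (3^2)^2 ≡ 9^2 = 81 ≡ 81 (mod 1117)
3^8 = (3^4)^2 ≡ 81^2 = 6561 ≡ 976 (mod 1117)
3^16 = (3^8)^2 ≡ 976^2 = 952576 ≡ 892 (mod 1117)
3^27 = 3^16 · 3^8 · 3^2 · 3^1 ≡ 892 · 976 · 9 · 3 ≡ 953 (mod 1117).
So A = 953. Jonas then computes K = A^b mod p = 953^57 mod 1117.
953^1 ≡ 953 (mod 1117)
953^2 = (953^1)^2 ≡ 953^2 = 908209 ≡ 88 (mod 1117)
953^4 = (953^2)^2 ≡ 88^2 = 7744 ≡ 1042 (mod 1117)
953^8 = (953^4)^2 ≡ 1042^2 = 1085764 ≡ 40 (mod 1117)
953^16 = (953^8)^2 ≡ 40^2 = 1600 ≡ 483 (mod 1117)
953^32 = (953^16)^2 ≡ 483^2 = 233289 ≡ 953 (mod 1117)
953^57 = 953^32 · 953^16 · 953^8 · 953^1 ≡ 953 · 483 · 40 · 953 ≡ 86 (mod 1117).

86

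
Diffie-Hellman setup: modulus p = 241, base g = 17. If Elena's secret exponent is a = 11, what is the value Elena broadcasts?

213

Public value = 17^11 mod 241.
17^1 ≡ 17 (mod 241)
17^2 = (17^1)^2 ≡ 17^2 = 289 ≡ 48 (mod 241)
17^4 = (17^2)^2 ≡ 48^2 = 2304 ≡ 135 (mod 241)
17^8 = (17^4)^2 ≡ 135^2 = 18225 ≡ 150 (mod 241)
17^11 = 17^8 · 17^2 · 17^1 ≡ 150 · 48 · 17 ≡ 213 (mod 241).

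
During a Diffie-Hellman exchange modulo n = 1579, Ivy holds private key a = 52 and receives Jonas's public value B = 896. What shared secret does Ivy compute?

391

Shared key K = 896^52 mod 1579.
896^1 ≡ 896 (mod 1579)
896^2 = (896^1)^2 ≡ 896^2 = 802816 ≡ 684 (mod 1579)
896^4 = (896^2)^2 ≡ 684^2 = 467856 ≡ 472 (mod 1579)
896^8 = (896^4)^2 ≡ 472^2 = 222784 ≡ 145 (mod 1579)
896^16 = (896^8)^2 ≡ 145^2 = 21025 ≡ 498 (mod 1579)
896^32 = (896^16)^2 ≡ 498^2 = 248004 ≡ 101 (mod 1579)
896^52 = 896^32 · 896^16 · 896^4 ≡ 101 · 498 · 472 ≡ 391 (mod 1579).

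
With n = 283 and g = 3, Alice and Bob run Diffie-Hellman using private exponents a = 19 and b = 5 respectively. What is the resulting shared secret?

148

Bob sends B = g^b mod n = 3^5 mod 283.
3^1 ≡ 3 (mod 283)
3^2 = (3^1)^2 ≡ 3^2 = 9 ≡ 9 (mod 283)
3^4 = (3^2)^2 ≡ 9^2 = 81 ≡ 81 (mod 283)
3^5 = 3^4 · 3^1 ≡ 81 · 3 ≡ 243 (mod 283).
So B = 243. Alice then computes K = B^a mod n = 243^19 mod 283.
243^1 ≡ 243 (mod 283)
243^2 = (243^1)^2 ≡ 243^2 = 59049 ≡ 185 (mod 283)
243^4 = (243^2)^2 ≡ 185^2 = 34225 ≡ 265 (mod 283)
243^8 = (243^4)^2 ≡ 265^2 = 70225 ≡ 41 (mod 283)
243^16 = (243^8)^2 ≡ 41^2 = 1681 ≡ 266 (mod 283)
243^19 = 243^16 · 243^2 · 243^1 ≡ 266 · 185 · 243 ≡ 148 (mod 283).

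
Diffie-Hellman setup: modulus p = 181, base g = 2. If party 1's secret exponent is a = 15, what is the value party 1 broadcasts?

Public value = 2^15 mod 181.
2^1 ≡ 2 (mod 181)
2^2 = (2^1)^2 ≡ 2^2 = 4 ≡ 4 (mod 181)
2^4 = (2^2)^2 ≡ 4^2 = 16 ≡ 16 (mod 181)
2^8 = (2^4)^2 ≡ 16^2 = 256 ≡ 75 (mod 181)
2^15 = 2^8 · 2^4 · 2^2 · 2^1 ≡ 75 · 16 · 4 · 2 ≡ 7 (mod 181).

7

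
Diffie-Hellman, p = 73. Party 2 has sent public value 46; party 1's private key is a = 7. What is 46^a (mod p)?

27

Shared key K = 46^7 mod 73.
46^1 ≡ 46 (mod 73)
46^2 = (46^1)^2 ≡ 46^2 = 2116 ≡ 72 (mod 73)
46^4 = (46^2)^2 ≡ 72^2 = 5184 ≡ 1 (mod 73)
46^7 = 46^4 · 46^2 · 46^1 ≡ 1 · 72 · 46 ≡ 27 (mod 73).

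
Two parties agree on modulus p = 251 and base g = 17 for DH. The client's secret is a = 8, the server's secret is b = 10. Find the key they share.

94

The server sends B = g^b mod p = 17^10 mod 251.
17^1 ≡ 17 (mod 251)
17^2 = (17^1)^2 ≡ 17^2 = 289 ≡ 38 (mod 251)
17^4 = (17^2)^2 ≡ 38^2 = 1444 ≡ 189 (mod 251)
17^8 = (17^4)^2 ≡ 189^2 = 35721 ≡ 79 (mod 251)
17^10 = 17^8 · 17^2 ≡ 79 · 38 ≡ 241 (mod 251).
So B = 241. The client then computes K = B^a mod p = 241^8 mod 251.
241^1 ≡ 241 (mod 251)
241^2 = (241^1)^2 ≡ 241^2 = 58081 ≡ 100 (mod 251)
241^4 = (241^2)^2 ≡ 100^2 = 10000 ≡ 211 (mod 251)
241^8 = (241^4)^2 ≡ 211^2 = 44521 ≡ 94 (mod 251)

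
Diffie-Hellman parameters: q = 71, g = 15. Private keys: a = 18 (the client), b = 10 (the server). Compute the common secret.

30

The client sends A = g^a mod q = 15^18 mod 71.
15^1 ≡ 15 (mod 71)
15^2 = (15^1)^2 ≡ 15^2 = 225 ≡ 12 (mod 71)
15^4 = (15^2)^2 ≡ 12^2 = 144 ≡ 2 (mod 71)
15^8 = (15^4)^2 ≡ 2^2 = 4 ≡ 4 (mod 71)
15^16 = (15^8)^2 ≡ 4^2 = 16 ≡ 16 (mod 71)
15^18 = 15^16 · 15^2 ≡ 16 · 12 ≡ 50 (mod 71).
So A = 50. The server then computes K = A^b mod q = 50^10 mod 71.
50^1 ≡ 50 (mod 71)
50^2 = (50^1)^2 ≡ 50^2 = 2500 ≡ 15 (mod 71)
50^4 = (50^2)^2 ≡ 15^2 = 225 ≡ 12 (mod 71)
50^8 = (50^4)^2 ≡ 12^2 = 144 ≡ 2 (mod 71)
50^10 = 50^8 · 50^2 ≡ 2 · 15 ≡ 30 (mod 71).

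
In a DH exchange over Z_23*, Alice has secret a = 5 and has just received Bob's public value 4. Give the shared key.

12

Shared key K = 4^5 mod 23.
4^1 ≡ 4 (mod 23)
4^2 = (4^1)^2 ≡ 4^2 = 16 ≡ 16 (mod 23)
4^4 = (4^2)^2 ≡ 16^2 = 256 ≡ 3 (mod 23)
4^5 = 4^4 · 4^1 ≡ 3 · 4 ≡ 12 (mod 23).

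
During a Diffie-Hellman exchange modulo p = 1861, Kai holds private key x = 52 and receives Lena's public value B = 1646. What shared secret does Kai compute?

1607

Shared key K = 1646^52 mod 1861.
1646^1 ≡ 1646 (mod 1861)
1646^2 = (1646^1)^2 ≡ 1646^2 = 2709316 ≡ 1561 (mod 1861)
1646^4 = (1646^2)^2 ≡ 1561^2 = 2436721 ≡ 672 (mod 1861)
1646^8 = (1646^4)^2 ≡ 672^2 = 451584 ≡ 1222 (mod 1861)
1646^16 = (1646^8)^2 ≡ 1222^2 = 1493284 ≡ 762 (mod 1861)
1646^32 = (1646^16)^2 ≡ 762^2 = 580644 ≡ 12 (mod 1861)
1646^52 = 1646^32 · 1646^16 · 1646^4 ≡ 12 · 762 · 672 ≡ 1607 (mod 1861).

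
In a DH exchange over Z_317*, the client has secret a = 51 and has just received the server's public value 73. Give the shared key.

Shared key K = 73^51 mod 317.
73^1 ≡ 73 (mod 317)
73^2 = (73^1)^2 ≡ 73^2 = 5329 ≡ 257 (mod 317)
73^4 = (73^2)^2 ≡ 257^2 = 66049 ≡ 113 (mod 317)
73^8 = (73^4)^2 ≡ 113^2 = 12769 ≡ 89 (mod 317)
73^16 = (73^8)^2 ≡ 89^2 = 7921 ≡ 313 (mod 317)
73^32 = (73^16)^2 ≡ 313^2 = 97969 ≡ 16 (mod 317)
73^51 = 73^32 · 73^16 · 73^2 · 73^1 ≡ 16 · 313 · 257 · 73 ≡ 92 (mod 317).

92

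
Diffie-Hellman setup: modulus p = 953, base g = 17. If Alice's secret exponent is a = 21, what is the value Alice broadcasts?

825

Public value = 17^{21} \pmod{953}.
17^1 ≡ 17 (mod 953)
17^2 = (17^1)^2 ≡ 17^2 = 289 ≡ 289 (mod 953)
17^4 = (17^2)^2 ≡ 289^2 = 83521 ≡ 610 (mod 953)
17^8 = (17^4)^2 ≡ 610^2 = 372100 ≡ 430 (mod 953)
17^16 = (17^8)^2 ≡ 430^2 = 184900 ≡ 18 (mod 953)
17^21 = 17^16 · 17^4 · 17^1 ≡ 18 · 610 · 17 ≡ 825 (mod 953).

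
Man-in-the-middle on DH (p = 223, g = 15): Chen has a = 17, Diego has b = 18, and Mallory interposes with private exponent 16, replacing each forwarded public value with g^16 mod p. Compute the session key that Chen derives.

68

Chen receives Mallory's public value M = 15^16 mod 223 instead of the honest one.
15^1 ≡ 15 (mod 223)
15^2 = (15^1)^2 ≡ 15^2 = 225 ≡ 2 (mod 223)
15^4 = (15^2)^2 ≡ 2^2 = 4 ≡ 4 (mod 223)
15^8 = (15^4)^2 ≡ 4^2 = 16 ≡ 16 (mod 223)
15^16 = (15^8)^2 ≡ 16^2 = 256 ≡ 33 (mod 223)
So M = 33. Chen computes K = M^17 mod 223.
33^1 ≡ 33 (mod 223)
33^2 = (33^1)^2 ≡ 33^2 = 1089 ≡ 197 (mod 223)
33^4 = (33^2)^2 ≡ 197^2 = 38809 ≡ 7 (mod 223)
33^8 = (33^4)^2 ≡ 7^2 = 49 ≡ 49 (mod 223)
33^16 = (33^8)^2 ≡ 49^2 = 2401 ≡ 171 (mod 223)
33^17 = 33^16 · 33^1 ≡ 171 · 33 ≡ 68 (mod 223).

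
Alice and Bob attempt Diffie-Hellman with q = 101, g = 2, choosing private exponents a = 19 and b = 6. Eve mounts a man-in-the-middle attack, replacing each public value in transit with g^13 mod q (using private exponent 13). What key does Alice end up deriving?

Alice receives Eve's public value M = 2^13 mod 101 instead of the honest one.
2^1 ≡ 2 (mod 101)
2^2 = (2^1)^2 ≡ 2^2 = 4 ≡ 4 (mod 101)
2^4 = (2^2)^2 ≡ 4^2 = 16 ≡ 16 (mod 101)
2^8 = (2^4)^2 ≡ 16^2 = 256 ≡ 54 (mod 101)
2^13 = 2^8 · 2^4 · 2^1 ≡ 54 · 16 · 2 ≡ 11 (mod 101).
So M = 11. Alice computes K = M^19 mod 101.
11^1 ≡ 11 (mod 101)
11^2 = (11^1)^2 ≡ 11^2 = 121 ≡ 20 (mod 101)
11^4 = (11^2)^2 ≡ 20^2 = 400 ≡ 97 (mod 101)
11^8 = (11^4)^2 ≡ 97^2 = 9409 ≡ 16 (mod 101)
11^16 = (11^8)^2 ≡ 16^2 = 256 ≡ 54 (mod 101)
11^19 = 11^16 · 11^2 · 11^1 ≡ 54 · 20 · 11 ≡ 63 (mod 101).

63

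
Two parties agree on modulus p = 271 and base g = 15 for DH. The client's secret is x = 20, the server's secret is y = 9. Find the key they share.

The client sends A = g^x mod p = 15^20 mod 271.
15^1 ≡ 15 (mod 271)
15^2 = (15^1)^2 ≡ 15^2 = 225 ≡ 225 (mod 271)
15^4 = (15^2)^2 ≡ 225^2 = 50625 ≡ 219 (mod 271)
15^8 = (15^4)^2 ≡ 219^2 = 47961 ≡ 265 (mod 271)
15^16 = (15^8)^2 ≡ 265^2 = 70225 ≡ 36 (mod 271)
15^20 = 15^16 · 15^4 ≡ 36 · 219 ≡ 25 (mod 271).
So A = 25. The server then computes K = A^y mod p = 25^9 mod 271.
25^1 ≡ 25 (mod 271)
25^2 = (25^1)^2 ≡ 25^2 = 625 ≡ 83 (mod 271)
25^4 = (25^2)^2 ≡ 83^2 = 6889 ≡ 114 (mod 271)
25^8 = (25^4)^2 ≡ 114^2 = 12996 ≡ 259 (mod 271)
25^9 = 25^8 · 25^1 ≡ 259 · 25 ≡ 242 (mod 271).

242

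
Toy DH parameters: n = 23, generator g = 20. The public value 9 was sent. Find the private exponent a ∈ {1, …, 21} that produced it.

2

Try successive powers of 20 modulo 23:
20^1 ≡ 20
20^2 ≡ 9
Found: a = 2.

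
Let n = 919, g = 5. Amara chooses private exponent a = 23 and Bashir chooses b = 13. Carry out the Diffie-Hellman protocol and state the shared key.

Bashir sends B = g^b mod n = 5^13 mod 919.
5^1 ≡ 5 (mod 919)
5^2 = (5^1)^2 ≡ 5^2 = 25 ≡ 25 (mod 919)
5^4 = (5^2)^2 ≡ 25^2 = 625 ≡ 625 (mod 919)
5^8 = (5^4)^2 ≡ 625^2 = 390625 ≡ 50 (mod 919)
5^13 = 5^8 · 5^4 · 5^1 ≡ 50 · 625 · 5 ≡ 20 (mod 919).
So B = 20. Amara then computes K = B^a mod n = 20^23 mod 919.
20^1 ≡ 20 (mod 919)
20^2 = (20^1)^2 ≡ 20^2 = 400 ≡ 400 (mod 919)
20^4 = (20^2)^2 ≡ 400^2 = 160000 ≡ 94 (mod 919)
20^8 = (20^4)^2 ≡ 94^2 = 8836 ≡ 565 (mod 919)
20^16 = (20^8)^2 ≡ 565^2 = 319225 ≡ 332 (mod 919)
20^23 = 20^16 · 20^4 · 20^2 · 20^1 ≡ 332 · 94 · 400 · 20 ≡ 189 (mod 919).

189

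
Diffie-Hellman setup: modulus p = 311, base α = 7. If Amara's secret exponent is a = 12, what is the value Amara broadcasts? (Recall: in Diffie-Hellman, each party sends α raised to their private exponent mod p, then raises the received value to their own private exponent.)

195

Public value = 7^12 mod 311.
7^1 ≡ 7 (mod 311)
7^2 = (7^1)^2 ≡ 7^2 = 49 ≡ 49 (mod 311)
7^4 = (7^2)^2 ≡ 49^2 = 2401 ≡ 224 (mod 311)
7^8 = (7^4)^2 ≡ 224^2 = 50176 ≡ 105 (mod 311)
7^12 = 7^8 · 7^4 ≡ 105 · 224 ≡ 195 (mod 311).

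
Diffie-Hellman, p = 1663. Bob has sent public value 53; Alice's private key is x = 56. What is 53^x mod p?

1512

Shared key K = 53^56 mod 1663.
53^1 ≡ 53 (mod 1663)
53^2 = (53^1)^2 ≡ 53^2 = 2809 ≡ 1146 (mod 1663)
53^4 = (53^2)^2 ≡ 1146^2 = 1313316 ≡ 1209 (mod 1663)
53^8 = (53^4)^2 ≡ 1209^2 = 1461681 ≡ 1567 (mod 1663)
53^16 = (53^8)^2 ≡ 1567^2 = 2455489 ≡ 901 (mod 1663)
53^32 = (53^16)^2 ≡ 901^2 = 811801 ≡ 257 (mod 1663)
53^56 = 53^32 · 53^16 · 53^8 ≡ 257 · 901 · 1567 ≡ 1512 (mod 1663).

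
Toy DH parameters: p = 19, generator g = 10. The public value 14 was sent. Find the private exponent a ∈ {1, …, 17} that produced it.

Try successive powers of 10 modulo 19:
10^1 ≡ 10
10^2 ≡ 5
10^3 ≡ 12
10^4 ≡ 6
10^5 ≡ 3
10^6 ≡ 11
10^7 ≡ 15
10^8 ≡ 17
10^9 ≡ 18
10^10 ≡ 9
10^11 ≡ 14
Found: a = 11.

11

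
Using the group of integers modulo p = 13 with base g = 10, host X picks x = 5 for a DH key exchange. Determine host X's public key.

Public value = 10^5 mod 13.
10^1 ≡ 10 (mod 13)
10^2 = (10^1)^2 ≡ 10^2 = 100 ≡ 9 (mod 13)
10^4 = (10^2)^2 ≡ 9^2 = 81 ≡ 3 (mod 13)
10^5 = 10^4 · 10^1 ≡ 3 · 10 ≡ 4 (mod 13).

4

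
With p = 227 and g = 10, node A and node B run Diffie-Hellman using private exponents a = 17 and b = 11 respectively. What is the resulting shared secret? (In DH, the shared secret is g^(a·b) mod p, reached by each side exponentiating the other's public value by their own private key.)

Node A sends A = g^a mod p = 10^17 mod 227.
10^1 ≡ 10 (mod 227)
10^2 = (10^1)^2 ≡ 10^2 = 100 ≡ 100 (mod 227)
10^4 = (10^2)^2 ≡ 100^2 = 10000 ≡ 12 (mod 227)
10^8 = (10^4)^2 ≡ 12^2 = 144 ≡ 144 (mod 227)
10^16 = (10^8)^2 ≡ 144^2 = 20736 ≡ 79 (mod 227)
10^17 = 10^16 · 10^1 ≡ 79 · 10 ≡ 109 (mod 227).
So A = 109. Node B then computes K = A^b mod p = 109^11 mod 227.
109^1 ≡ 109 (mod 227)
109^2 = (109^1)^2 ≡ 109^2 = 11881 ≡ 77 (mod 227)
109^4 = (109^2)^2 ≡ 77^2 = 5929 ≡ 27 (mod 227)
109^8 = (109^4)^2 ≡ 27^2 = 729 ≡ 48 (mod 227)
109^11 = 109^8 · 109^2 · 109^1 ≡ 48 · 77 · 109 ≡ 166 (mod 227).

166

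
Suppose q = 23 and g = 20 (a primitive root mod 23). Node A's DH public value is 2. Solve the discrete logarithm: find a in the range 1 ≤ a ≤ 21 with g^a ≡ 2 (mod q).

18

Try successive powers of 20 modulo 23:
20^1 ≡ 20
20^2 ≡ 9
20^3 ≡ 19
20^4 ≡ 12
20^5 ≡ 10
20^6 ≡ 16
20^7 ≡ 21
20^8 ≡ 6
20^9 ≡ 5
20^10 ≡ 8
20^11 ≡ 22
20^12 ≡ 3
20^13 ≡ 14
20^14 ≡ 4
20^15 ≡ 11
20^16 ≡ 13
20^17 ≡ 7
20^18 ≡ 2
Found: a = 18.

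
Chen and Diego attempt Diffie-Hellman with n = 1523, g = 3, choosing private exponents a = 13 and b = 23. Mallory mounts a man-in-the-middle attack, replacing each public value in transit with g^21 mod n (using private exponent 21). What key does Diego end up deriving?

471

Diego receives Mallory's public value M = 3^21 mod 1523 instead of the honest one.
3^1 ≡ 3 (mod 1523)
3^2 = (3^1)^2 ≡ 3^2 = 9 ≡ 9 (mod 1523)
3^4 = (3^2)^2 ≡ 9^2 = 81 ≡ 81 (mod 1523)
3^8 = (3^4)^2 ≡ 81^2 = 6561 ≡ 469 (mod 1523)
3^16 = (3^8)^2 ≡ 469^2 = 219961 ≡ 649 (mod 1523)
3^21 = 3^16 · 3^4 · 3^1 ≡ 649 · 81 · 3 ≡ 838 (mod 1523).
So M = 838. Diego computes K = M^23 mod 1523.
838^1 ≡ 838 (mod 1523)
838^2 = (838^1)^2 ≡ 838^2 = 702244 ≡ 141 (mod 1523)
838^4 = (838^2)^2 ≡ 141^2 = 19881 ≡ 82 (mod 1523)
838^8 = (838^4)^2 ≡ 82^2 = 6724 ≡ 632 (mod 1523)
838^16 = (838^8)^2 ≡ 632^2 = 399424 ≡ 398 (mod 1523)
838^23 = 838^16 · 838^4 · 838^2 · 838^1 ≡ 398 · 82 · 141 · 838 ≡ 471 (mod 1523).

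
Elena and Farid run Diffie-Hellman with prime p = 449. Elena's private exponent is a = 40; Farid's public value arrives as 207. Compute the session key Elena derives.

308

Shared key K = 207^40 mod 449.
207^1 ≡ 207 (mod 449)
207^2 = (207^1)^2 ≡ 207^2 = 42849 ≡ 194 (mod 449)
207^4 = (207^2)^2 ≡ 194^2 = 37636 ≡ 369 (mod 449)
207^8 = (207^4)^2 ≡ 369^2 = 136161 ≡ 114 (mod 449)
207^16 = (207^8)^2 ≡ 114^2 = 12996 ≡ 424 (mod 449)
207^32 = (207^16)^2 ≡ 424^2 = 179776 ≡ 176 (mod 449)
207^40 = 207^32 · 207^8 ≡ 176 · 114 ≡ 308 (mod 449).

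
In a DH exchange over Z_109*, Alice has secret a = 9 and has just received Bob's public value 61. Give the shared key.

Shared key K = 61^9 mod 109.
61^1 ≡ 61 (mod 109)
61^2 = (61^1)^2 ≡ 61^2 = 3721 ≡ 15 (mod 109)
61^4 = (61^2)^2 ≡ 15^2 = 225 ≡ 7 (mod 109)
61^8 = (61^4)^2 ≡ 7^2 = 49 ≡ 49 (mod 109)
61^9 = 61^8 · 61^1 ≡ 49 · 61 ≡ 46 (mod 109).

46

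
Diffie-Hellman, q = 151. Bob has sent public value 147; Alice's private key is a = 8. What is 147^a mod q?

2

Shared key K = 147^8 mod 151.
147^1 ≡ 147 (mod 151)
147^2 = (147^1)^2 ≡ 147^2 = 21609 ≡ 16 (mod 151)
147^4 = (147^2)^2 ≡ 16^2 = 256 ≡ 105 (mod 151)
147^8 = (147^4)^2 ≡ 105^2 = 11025 ≡ 2 (mod 151)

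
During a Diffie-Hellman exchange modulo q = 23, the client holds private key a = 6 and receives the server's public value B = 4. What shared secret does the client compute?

Shared key K = 4^6 mod 23.
4^1 ≡ 4 (mod 23)
4^2 = (4^1)^2 ≡ 4^2 = 16 ≡ 16 (mod 23)
4^4 = (4^2)^2 ≡ 16^2 = 256 ≡ 3 (mod 23)
4^6 = 4^4 · 4^2 ≡ 3 · 16 ≡ 2 (mod 23).

2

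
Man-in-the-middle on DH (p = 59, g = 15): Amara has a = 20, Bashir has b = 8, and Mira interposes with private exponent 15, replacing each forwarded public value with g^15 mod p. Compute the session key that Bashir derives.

Bashir receives Mira's public value M = 15^15 mod 59 instead of the honest one.
15^1 ≡ 15 (mod 59)
15^2 = (15^1)^2 ≡ 15^2 = 225 ≡ 48 (mod 59)
15^4 = (15^2)^2 ≡ 48^2 = 2304 ≡ 3 (mod 59)
15^8 = (15^4)^2 ≡ 3^2 = 9 ≡ 9 (mod 59)
15^15 = 15^8 · 15^4 · 15^2 · 15^1 ≡ 9 · 3 · 48 · 15 ≡ 29 (mod 59).
So M = 29. Bashir computes K = M^8 mod 59.
29^1 ≡ 29 (mod 59)
29^2 = (29^1)^2 ≡ 29^2 = 841 ≡ 15 (mod 59)
29^4 = (29^2)^2 ≡ 15^2 = 225 ≡ 48 (mod 59)
29^8 = (29^4)^2 ≡ 48^2 = 2304 ≡ 3 (mod 59)

3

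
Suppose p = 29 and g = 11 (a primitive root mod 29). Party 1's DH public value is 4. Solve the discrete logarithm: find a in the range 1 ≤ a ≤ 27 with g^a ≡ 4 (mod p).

Try successive powers of 11 modulo 29:
11^1 ≡ 11
11^2 ≡ 5
11^3 ≡ 26
11^4 ≡ 25
11^5 ≡ 14
11^6 ≡ 9
11^7 ≡ 12
11^8 ≡ 16
11^9 ≡ 2
11^10 ≡ 22
11^11 ≡ 10
11^12 ≡ 23
11^13 ≡ 21
11^14 ≡ 28
11^15 ≡ 18
11^16 ≡ 24
11^17 ≡ 3
11^18 ≡ 4
Found: a = 18.

18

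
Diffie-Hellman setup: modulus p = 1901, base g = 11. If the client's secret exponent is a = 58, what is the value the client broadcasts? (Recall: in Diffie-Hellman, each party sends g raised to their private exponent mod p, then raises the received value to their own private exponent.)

Public value = 11^58 mod 1901.
11^1 ≡ 11 (mod 1901)
11^2 = (11^1)^2 ≡ 11^2 = 121 ≡ 121 (mod 1901)
11^4 = (11^2)^2 ≡ 121^2 = 14641 ≡ 1334 (mod 1901)
11^8 = (11^4)^2 ≡ 1334^2 = 1779556 ≡ 220 (mod 1901)
11^16 = (11^8)^2 ≡ 220^2 = 48400 ≡ 875 (mod 1901)
11^32 = (11^16)^2 ≡ 875^2 = 765625 ≡ 1423 (mod 1901)
11^58 = 11^32 · 11^16 · 11^8 · 11^2 ≡ 1423 · 875 · 220 · 121 ≡ 1721 (mod 1901).

1721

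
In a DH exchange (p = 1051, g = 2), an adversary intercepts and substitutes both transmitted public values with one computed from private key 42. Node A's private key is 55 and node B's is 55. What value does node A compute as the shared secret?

307

Node A receives an adversary's public value M = 2^42 mod 1051 instead of the honest one.
2^1 ≡ 2 (mod 1051)
2^2 = (2^1)^2 ≡ 2^2 = 4 ≡ 4 (mod 1051)
2^4 = (2^2)^2 ≡ 4^2 = 16 ≡ 16 (mod 1051)
2^8 = (2^4)^2 ≡ 16^2 = 256 ≡ 256 (mod 1051)
2^16 = (2^8)^2 ≡ 256^2 = 65536 ≡ 374 (mod 1051)
2^32 = (2^16)^2 ≡ 374^2 = 139876 ≡ 93 (mod 1051)
2^42 = 2^32 · 2^8 · 2^2 ≡ 93 · 256 · 4 ≡ 642 (mod 1051).
So M = 642. Node A computes K = M^55 mod 1051.
642^1 ≡ 642 (mod 1051)
642^2 = (642^1)^2 ≡ 642^2 = 412164 ≡ 172 (mod 1051)
642^4 = (642^2)^2 ≡ 172^2 = 29584 ≡ 156 (mod 1051)
642^8 = (642^4)^2 ≡ 156^2 = 24336 ≡ 163 (mod 1051)
642^16 = (642^8)^2 ≡ 163^2 = 26569 ≡ 294 (mod 1051)
642^32 = (642^16)^2 ≡ 294^2 = 86436 ≡ 254 (mod 1051)
642^55 = 642^32 · 642^16 · 642^4 · 642^2 · 642^1 ≡ 254 · 294 · 156 · 172 · 642 ≡ 307 (mod 1051).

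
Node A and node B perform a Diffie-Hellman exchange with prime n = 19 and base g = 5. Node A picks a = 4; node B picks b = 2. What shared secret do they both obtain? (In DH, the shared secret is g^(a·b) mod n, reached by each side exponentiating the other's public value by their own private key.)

4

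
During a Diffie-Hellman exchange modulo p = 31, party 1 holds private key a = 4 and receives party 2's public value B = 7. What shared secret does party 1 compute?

14

Shared key K = 7^4 mod 31.
7^1 ≡ 7 (mod 31)
7^2 = (7^1)^2 ≡ 7^2 = 49 ≡ 18 (mod 31)
7^4 = (7^2)^2 ≡ 18^2 = 324 ≡ 14 (mod 31)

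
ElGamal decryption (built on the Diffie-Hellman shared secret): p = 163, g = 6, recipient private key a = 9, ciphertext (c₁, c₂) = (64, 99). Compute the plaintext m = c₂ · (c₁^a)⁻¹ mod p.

37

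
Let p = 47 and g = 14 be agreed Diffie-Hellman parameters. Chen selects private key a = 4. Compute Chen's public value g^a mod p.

17

Public value = 14^4 mod 47.
14^1 ≡ 14 (mod 47)
14^2 = (14^1)^2 ≡ 14^2 = 196 ≡ 8 (mod 47)
14^4 = (14^2)^2 ≡ 8^2 = 64 ≡ 17 (mod 47)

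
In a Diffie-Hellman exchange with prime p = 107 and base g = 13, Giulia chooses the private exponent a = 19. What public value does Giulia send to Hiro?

Public value = 13^19 mod 107.
13^1 ≡ 13 (mod 107)
13^2 = (13^1)^2 ≡ 13^2 = 169 ≡ 62 (mod 107)
13^4 = (13^2)^2 ≡ 62^2 = 3844 ≡ 99 (mod 107)
13^8 = (13^4)^2 ≡ 99^2 = 9801 ≡ 64 (mod 107)
13^16 = (13^8)^2 ≡ 64^2 = 4096 ≡ 30 (mod 107)
13^19 = 13^16 · 13^2 · 13^1 ≡ 30 · 62 · 13 ≡ 105 (mod 107).

105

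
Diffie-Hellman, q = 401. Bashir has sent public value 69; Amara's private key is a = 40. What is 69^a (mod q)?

Shared key K = 69^40 mod 401.
69^1 ≡ 69 (mod 401)
69^2 = (69^1)^2 ≡ 69^2 = 4761 ≡ 350 (mod 401)
69^4 = (69^2)^2 ≡ 350^2 = 122500 ≡ 195 (mod 401)
69^8 = (69^4)^2 ≡ 195^2 = 38025 ≡ 331 (mod 401)
69^16 = (69^8)^2 ≡ 331^2 = 109561 ≡ 88 (mod 401)
69^32 = (69^16)^2 ≡ 88^2 = 7744 ≡ 125 (mod 401)
69^40 = 69^32 · 69^8 ≡ 125 · 331 ≡ 72 (mod 401).

72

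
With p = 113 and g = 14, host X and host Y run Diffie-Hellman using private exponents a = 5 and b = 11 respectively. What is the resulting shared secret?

Host Y sends B = g^b mod p = 14^11 mod 113.
14^1 ≡ 14 (mod 113)
14^2 = (14^1)^2 ≡ 14^2 = 196 ≡ 83 (mod 113)
14^4 = (14^2)^2 ≡ 83^2 = 6889 ≡ 109 (mod 113)
14^8 = (14^4)^2 ≡ 109^2 = 11881 ≡ 16 (mod 113)
14^11 = 14^8 · 14^2 · 14^1 ≡ 16 · 83 · 14 ≡ 60 (mod 113).
So B = 60. Host X then computes K = B^a mod p = 60^5 mod 113.
60^1 ≡ 60 (mod 113)
60^2 = (60^1)^2 ≡ 60^2 = 3600 ≡ 97 (mod 113)
60^4 = (60^2)^2 ≡ 97^2 = 9409 ≡ 30 (mod 113)
60^5 = 60^4 · 60^1 ≡ 30 · 60 ≡ 105 (mod 113).

105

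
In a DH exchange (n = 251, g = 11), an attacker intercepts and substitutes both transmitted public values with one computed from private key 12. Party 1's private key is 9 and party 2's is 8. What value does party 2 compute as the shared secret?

Party 2 receives an attacker's public value M = 11^12 mod 251 instead of the honest one.
11^1 ≡ 11 (mod 251)
11^2 = (11^1)^2 ≡ 11^2 = 121 ≡ 121 (mod 251)
11^4 = (11^2)^2 ≡ 121^2 = 14641 ≡ 83 (mod 251)
11^8 = (11^4)^2 ≡ 83^2 = 6889 ≡ 112 (mod 251)
11^12 = 11^8 · 11^4 ≡ 112 · 83 ≡ 9 (mod 251).
So M = 9. Party 2 computes K = M^8 mod 251.
9^1 ≡ 9 (mod 251)
9^2 = (9^1)^2 ≡ 9^2 = 81 ≡ 81 (mod 251)
9^4 = (9^2)^2 ≡ 81^2 = 6561 ≡ 35 (mod 251)
9^8 = (9^4)^2 ≡ 35^2 = 1225 ≡ 221 (mod 251)

221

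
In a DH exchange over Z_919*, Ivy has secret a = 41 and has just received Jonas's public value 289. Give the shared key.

Shared key K = 289^41 mod 919.
289^1 ≡ 289 (mod 919)
289^2 = (289^1)^2 ≡ 289^2 = 83521 ≡ 811 (mod 919)
289^4 = (289^2)^2 ≡ 811^2 = 657721 ≡ 636 (mod 919)
289^8 = (289^4)^2 ≡ 636^2 = 404496 ≡ 136 (mod 919)
289^16 = (289^8)^2 ≡ 136^2 = 18496 ≡ 116 (mod 919)
289^32 = (289^16)^2 ≡ 116^2 = 13456 ≡ 590 (mod 919)
289^41 = 289^32 · 289^8 · 289^1 ≡ 590 · 136 · 289 ≡ 233 (mod 919).

233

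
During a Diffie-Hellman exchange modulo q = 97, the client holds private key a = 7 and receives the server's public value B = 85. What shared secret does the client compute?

89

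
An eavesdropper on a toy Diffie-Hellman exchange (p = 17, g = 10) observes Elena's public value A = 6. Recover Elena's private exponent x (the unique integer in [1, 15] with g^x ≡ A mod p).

Try successive powers of 10 modulo 17:
10^1 ≡ 10
10^2 ≡ 15
10^3 ≡ 14
10^4 ≡ 4
10^5 ≡ 6
Found: x = 5.

5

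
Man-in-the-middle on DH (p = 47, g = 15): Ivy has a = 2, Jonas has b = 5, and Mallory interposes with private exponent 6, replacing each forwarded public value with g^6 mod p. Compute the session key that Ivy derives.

Ivy receives Mallory's public value M = 15^6 mod 47 instead of the honest one.
15^1 ≡ 15 (mod 47)
15^2 = (15^1)^2 ≡ 15^2 = 225 ≡ 37 (mod 47)
15^4 = (15^2)^2 ≡ 37^2 = 1369 ≡ 6 (mod 47)
15^6 = 15^4 · 15^2 ≡ 6 · 37 ≡ 34 (mod 47).
So M = 34. Ivy computes K = M^2 mod 47.
34^1 ≡ 34 (mod 47)
34^2 = (34^1)^2 ≡ 34^2 = 1156 ≡ 28 (mod 47)

28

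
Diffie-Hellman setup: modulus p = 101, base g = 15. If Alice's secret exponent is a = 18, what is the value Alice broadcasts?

96

Public value = 15^18 (mod 101).
15^1 ≡ 15 (mod 101)
15^2 = (15^1)^2 ≡ 15^2 = 225 ≡ 23 (mod 101)
15^4 = (15^2)^2 ≡ 23^2 = 529 ≡ 24 (mod 101)
15^8 = (15^4)^2 ≡ 24^2 = 576 ≡ 71 (mod 101)
15^16 = (15^8)^2 ≡ 71^2 = 5041 ≡ 92 (mod 101)
15^18 = 15^16 · 15^2 ≡ 92 · 23 ≡ 96 (mod 101).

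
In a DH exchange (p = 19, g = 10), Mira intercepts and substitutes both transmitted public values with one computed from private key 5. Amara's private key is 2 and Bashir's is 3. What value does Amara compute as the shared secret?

Amara receives Mira's public value M = 10^5 mod 19 instead of the honest one.
10^1 ≡ 10 (mod 19)
10^2 = (10^1)^2 ≡ 10^2 = 100 ≡ 5 (mod 19)
10^4 = (10^2)^2 ≡ 5^2 = 25 ≡ 6 (mod 19)
10^5 = 10^4 · 10^1 ≡ 6 · 10 ≡ 3 (mod 19).
So M = 3. Amara computes K = M^2 mod 19.
3^1 ≡ 3 (mod 19)
3^2 = (3^1)^2 ≡ 3^2 = 9 ≡ 9 (mod 19)

9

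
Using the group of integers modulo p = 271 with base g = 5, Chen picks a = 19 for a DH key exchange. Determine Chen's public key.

126

Public value = 5^19 mod 271.
5^1 ≡ 5 (mod 271)
5^2 = (5^1)^2 ≡ 5^2 = 25 ≡ 25 (mod 271)
5^4 = (5^2)^2 ≡ 25^2 = 625 ≡ 83 (mod 271)
5^8 = (5^4)^2 ≡ 83^2 = 6889 ≡ 114 (mod 271)
5^16 = (5^8)^2 ≡ 114^2 = 12996 ≡ 259 (mod 271)
5^19 = 5^16 · 5^2 · 5^1 ≡ 259 · 25 · 5 ≡ 126 (mod 271).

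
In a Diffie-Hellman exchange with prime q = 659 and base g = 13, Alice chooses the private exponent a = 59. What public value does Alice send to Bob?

75

Public value = 13^59 mod 659.
13^1 ≡ 13 (mod 659)
13^2 = (13^1)^2 ≡ 13^2 = 169 ≡ 169 (mod 659)
13^4 = (13^2)^2 ≡ 169^2 = 28561 ≡ 224 (mod 659)
13^8 = (13^4)^2 ≡ 224^2 = 50176 ≡ 92 (mod 659)
13^16 = (13^8)^2 ≡ 92^2 = 8464 ≡ 556 (mod 659)
13^32 = (13^16)^2 ≡ 556^2 = 309136 ≡ 65 (mod 659)
13^59 = 13^32 · 13^16 · 13^8 · 13^2 · 13^1 ≡ 65 · 556 · 92 · 169 · 13 ≡ 75 (mod 659).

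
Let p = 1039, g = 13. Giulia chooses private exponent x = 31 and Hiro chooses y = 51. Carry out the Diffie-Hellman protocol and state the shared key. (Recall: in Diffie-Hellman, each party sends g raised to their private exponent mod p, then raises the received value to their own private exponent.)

Hiro sends B = g^y mod p = 13^51 mod 1039.
13^1 ≡ 13 (mod 1039)
13^2 = (13^1)^2 ≡ 13^2 = 169 ≡ 169 (mod 1039)
13^4 = (13^2)^2 ≡ 169^2 = 28561 ≡ 508 (mod 1039)
13^8 = (13^4)^2 ≡ 508^2 = 258064 ≡ 392 (mod 1039)
13^16 = (13^8)^2 ≡ 392^2 = 153664 ≡ 931 (mod 1039)
13^32 = (13^16)^2 ≡ 931^2 = 866761 ≡ 235 (mod 1039)
13^51 = 13^32 · 13^16 · 13^2 · 13^1 ≡ 235 · 931 · 169 · 13 ≡ 153 (mod 1039).
So B = 153. Giulia then computes K = B^x mod p = 153^31 mod 1039.
153^1 ≡ 153 (mod 1039)
153^2 = (153^1)^2 ≡ 153^2 = 23409 ≡ 551 (mod 1039)
153^4 = (153^2)^2 ≡ 551^2 = 303601 ≡ 213 (mod 1039)
153^8 = (153^4)^2 ≡ 213^2 = 45369 ≡ 692 (mod 1039)
153^16 = (153^8)^2 ≡ 692^2 = 478864 ≡ 924 (mod 1039)
153^31 = 153^16 · 153^8 · 153^4 · 153^2 · 153^1 ≡ 924 · 692 · 213 · 551 · 153 ≡ 263 (mod 1039).

263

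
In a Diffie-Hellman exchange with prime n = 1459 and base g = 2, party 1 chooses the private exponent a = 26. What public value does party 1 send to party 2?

700

Public value = 2^26 mod 1459.
2^1 ≡ 2 (mod 1459)
2^2 = (2^1)^2 ≡ 2^2 = 4 ≡ 4 (mod 1459)
2^4 = (2^2)^2 ≡ 4^2 = 16 ≡ 16 (mod 1459)
2^8 = (2^4)^2 ≡ 16^2 = 256 ≡ 256 (mod 1459)
2^16 = (2^8)^2 ≡ 256^2 = 65536 ≡ 1340 (mod 1459)
2^26 = 2^16 · 2^8 · 2^2 ≡ 1340 · 256 · 4 ≡ 700 (mod 1459).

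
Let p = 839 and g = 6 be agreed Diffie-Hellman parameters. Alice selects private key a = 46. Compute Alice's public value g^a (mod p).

448

Public value = 6^46 (mod 839).
6^1 ≡ 6 (mod 839)
6^2 = (6^1)^2 ≡ 6^2 = 36 ≡ 36 (mod 839)
6^4 = (6^2)^2 ≡ 36^2 = 1296 ≡ 457 (mod 839)
6^8 = (6^4)^2 ≡ 457^2 = 208849 ≡ 777 (mod 839)
6^16 = (6^8)^2 ≡ 777^2 = 603729 ≡ 488 (mod 839)
6^32 = (6^16)^2 ≡ 488^2 = 238144 ≡ 707 (mod 839)
6^46 = 6^32 · 6^8 · 6^4 · 6^2 ≡ 707 · 777 · 457 · 36 ≡ 448 (mod 839).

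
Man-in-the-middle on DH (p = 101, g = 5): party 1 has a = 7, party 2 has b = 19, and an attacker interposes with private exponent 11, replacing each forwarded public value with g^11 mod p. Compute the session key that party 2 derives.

88

Party 2 receives an attacker's public value M = 5^11 mod 101 instead of the honest one.
5^1 ≡ 5 (mod 101)
5^2 = (5^1)^2 ≡ 5^2 = 25 ≡ 25 (mod 101)
5^4 = (5^2)^2 ≡ 25^2 = 625 ≡ 19 (mod 101)
5^8 = (5^4)^2 ≡ 19^2 = 361 ≡ 58 (mod 101)
5^11 = 5^8 · 5^2 · 5^1 ≡ 58 · 25 · 5 ≡ 79 (mod 101).
So M = 79. Party 2 computes K = M^19 mod 101.
79^1 ≡ 79 (mod 101)
79^2 = (79^1)^2 ≡ 79^2 = 6241 ≡ 80 (mod 101)
79^4 = (79^2)^2 ≡ 80^2 = 6400 ≡ 37 (mod 101)
79^8 = (79^4)^2 ≡ 37^2 = 1369 ≡ 56 (mod 101)
79^16 = (79^8)^2 ≡ 56^2 = 3136 ≡ 5 (mod 101)
79^19 = 79^16 · 79^2 · 79^1 ≡ 5 · 80 · 79 ≡ 88 (mod 101).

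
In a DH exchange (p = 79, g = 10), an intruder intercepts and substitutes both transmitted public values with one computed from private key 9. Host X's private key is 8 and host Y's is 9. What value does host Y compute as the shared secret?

Host Y receives an intruder's public value M = 10^9 mod 79 instead of the honest one.
10^1 ≡ 10 (mod 79)
10^2 = (10^1)^2 ≡ 10^2 = 100 ≡ 21 (mod 79)
10^4 = (10^2)^2 ≡ 21^2 = 441 ≡ 46 (mod 79)
10^8 = (10^4)^2 ≡ 46^2 = 2116 ≡ 62 (mod 79)
10^9 = 10^8 · 10^1 ≡ 62 · 10 ≡ 67 (mod 79).
So M = 67. Host Y computes K = M^9 mod 79.
67^1 ≡ 67 (mod 79)
67^2 = (67^1)^2 ≡ 67^2 = 4489 ≡ 65 (mod 79)
67^4 = (67^2)^2 ≡ 65^2 = 4225 ≡ 38 (mod 79)
67^8 = (67^4)^2 ≡ 38^2 = 1444 ≡ 22 (mod 79)
67^9 = 67^8 · 67^1 ≡ 22 · 67 ≡ 52 (mod 79).

52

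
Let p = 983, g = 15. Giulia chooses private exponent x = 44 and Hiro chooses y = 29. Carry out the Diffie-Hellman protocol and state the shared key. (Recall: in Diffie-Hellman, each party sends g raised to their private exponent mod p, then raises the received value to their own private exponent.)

Hiro sends B = g^y mod p = 15^29 mod 983.
15^1 ≡ 15 (mod 983)
15^2 = (15^1)^2 ≡ 15^2 = 225 ≡ 225 (mod 983)
15^4 = (15^2)^2 ≡ 225^2 = 50625 ≡ 492 (mod 983)
15^8 = (15^4)^2 ≡ 492^2 = 242064 ≡ 246 (mod 983)
15^16 = (15^8)^2 ≡ 246^2 = 60516 ≡ 553 (mod 983)
15^29 = 15^16 · 15^8 · 15^4 · 15^1 ≡ 553 · 246 · 492 · 15 ≡ 914 (mod 983).
So B = 914. Giulia then computes K = B^x mod p = 914^44 mod 983.
914^1 ≡ 914 (mod 983)
914^2 = (914^1)^2 ≡ 914^2 = 835396 ≡ 829 (mod 983)
914^4 = (914^2)^2 ≡ 829^2 = 687241 ≡ 124 (mod 983)
914^8 = (914^4)^2 ≡ 124^2 = 15376 ≡ 631 (mod 983)
914^16 = (914^8)^2 ≡ 631^2 = 398161 ≡ 46 (mod 983)
914^32 = (914^16)^2 ≡ 46^2 = 2116 ≡ 150 (mod 983)
914^44 = 914^32 · 914^8 · 914^4 ≡ 150 · 631 · 124 ≡ 563 (mod 983).

563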